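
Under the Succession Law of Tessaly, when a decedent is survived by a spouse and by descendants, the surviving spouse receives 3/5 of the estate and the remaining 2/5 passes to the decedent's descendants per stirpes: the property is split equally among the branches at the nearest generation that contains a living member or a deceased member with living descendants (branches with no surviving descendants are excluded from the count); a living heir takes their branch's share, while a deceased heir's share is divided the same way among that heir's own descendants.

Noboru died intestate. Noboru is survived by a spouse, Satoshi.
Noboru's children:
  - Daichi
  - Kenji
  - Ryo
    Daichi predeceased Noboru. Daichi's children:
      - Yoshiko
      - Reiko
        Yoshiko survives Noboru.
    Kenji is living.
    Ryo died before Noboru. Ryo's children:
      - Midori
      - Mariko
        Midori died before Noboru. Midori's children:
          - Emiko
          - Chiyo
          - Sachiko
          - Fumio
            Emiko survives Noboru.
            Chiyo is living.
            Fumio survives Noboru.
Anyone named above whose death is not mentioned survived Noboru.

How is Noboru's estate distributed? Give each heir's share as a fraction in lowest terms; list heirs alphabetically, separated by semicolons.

Satoshi, as surviving spouse, takes 3/5.
The remaining 2/5 passes to Noboru's descendants per stirpes.
The 2/5 is divided into 3 equal shares of 2/15 among Daichi, Kenji, Ryo.
Daichi predeceased; the 2/15 allotted to Daichi's branch passes to Daichi's issue by representation.
The 2/15 is divided into 2 equal shares of 1/15 among Yoshiko, Reiko.
Yoshiko is living and takes 1/15.
Reiko is living and takes 1/15.
Kenji is living and takes 2/15.
Ryo predeceased; the 2/15 allotted to Ryo's branch passes to Ryo's issue by representation.
The 2/15 is divided into 2 equal shares of 1/15 among Midori, Mariko.
Midori predeceased; the 1/15 allotted to Midori's branch passes to Midori's issue by representation.
The 1/15 is divided into 4 equal shares of 1/60 among Emiko, Chiyo, Sachiko, Fumio.
Emiko is living and takes 1/60.
Chiyo is living and takes 1/60.
Sachiko is living and takes 1/60.
Fumio is living and takes 1/60.
Mariko is living and takes 1/15.

Chiyo 1/60; Emiko 1/60; Fumio 1/60; Kenji 2/15; Mariko 1/15; Reiko 1/15; Sachiko 1/60; Satoshi 3/5; Yoshiko 1/15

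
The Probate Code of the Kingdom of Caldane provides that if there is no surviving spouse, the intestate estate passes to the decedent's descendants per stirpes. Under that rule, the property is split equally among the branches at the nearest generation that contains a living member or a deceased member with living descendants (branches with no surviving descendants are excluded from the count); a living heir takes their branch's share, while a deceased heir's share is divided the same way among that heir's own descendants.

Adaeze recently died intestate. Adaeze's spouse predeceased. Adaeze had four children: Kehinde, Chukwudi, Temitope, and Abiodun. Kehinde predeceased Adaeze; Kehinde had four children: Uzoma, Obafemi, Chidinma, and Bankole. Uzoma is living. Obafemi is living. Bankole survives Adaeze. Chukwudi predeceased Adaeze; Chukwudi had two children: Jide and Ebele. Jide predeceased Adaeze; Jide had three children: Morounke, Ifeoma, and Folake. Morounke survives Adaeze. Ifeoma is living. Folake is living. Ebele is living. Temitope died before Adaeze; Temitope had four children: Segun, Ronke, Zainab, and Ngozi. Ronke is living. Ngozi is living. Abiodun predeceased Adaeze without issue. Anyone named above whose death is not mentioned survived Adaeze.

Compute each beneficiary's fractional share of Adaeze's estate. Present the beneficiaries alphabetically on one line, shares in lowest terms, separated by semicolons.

Bankole 1/12; Chidinma 1/12; Ebele 1/6; Folake 1/18; Ifeoma 1/18; Morounke 1/18; Ngozi 1/12; Obafemi 1/12; Ronke 1/12; Segun 1/12; Uzoma 1/12; Zainab 1/12

There is no surviving spouse, so the entire estate passes to Adaeze's descendants per stirpes.
Abiodun left no surviving issue, so that branch lapses and is disregarded.
The estate is divided into 3 equal shares of 1/3 among Kehinde, Chukwudi, Temitope.
Kehinde predeceased; the 1/3 allotted to Kehinde's branch passes to Kehinde's issue by representation.
The 1/3 is divided into 4 equal shares of 1/12 among Uzoma, Obafemi, Chidinma, Bankole.
Uzoma is living and takes 1/12.
Obafemi is living and takes 1/12.
Chidinma is living and takes 1/12.
Bankole is living and takes 1/12.
Chukwudi predeceased; the 1/3 allotted to Chukwudi's branch passes to Chukwudi's issue by representation.
The 1/3 is divided into 2 equal shares of 1/6 among Jide, Ebele.
Jide predeceased; the 1/6 allotted to Jide's branch passes to Jide's issue by representation.
The 1/6 is divided into 3 equal shares of 1/18 among Morounke, Ifeoma, Folake.
Morounke is living and takes 1/18.
Ifeoma is living and takes 1/18.
Folake is living and takes 1/18.
Ebele is living and takes 1/6.
Temitope predeceased; the 1/3 allotted to Temitope's branch passes to Temitope's issue by representation.
The 1/3 is divided into 4 equal shares of 1/12 among Segun, Ronke, Zainab, Ngozi.
Segun is living and takes 1/12.
Ronke is living and takes 1/12.
Zainab is living and takes 1/12.
Ngozi is living and takes 1/12.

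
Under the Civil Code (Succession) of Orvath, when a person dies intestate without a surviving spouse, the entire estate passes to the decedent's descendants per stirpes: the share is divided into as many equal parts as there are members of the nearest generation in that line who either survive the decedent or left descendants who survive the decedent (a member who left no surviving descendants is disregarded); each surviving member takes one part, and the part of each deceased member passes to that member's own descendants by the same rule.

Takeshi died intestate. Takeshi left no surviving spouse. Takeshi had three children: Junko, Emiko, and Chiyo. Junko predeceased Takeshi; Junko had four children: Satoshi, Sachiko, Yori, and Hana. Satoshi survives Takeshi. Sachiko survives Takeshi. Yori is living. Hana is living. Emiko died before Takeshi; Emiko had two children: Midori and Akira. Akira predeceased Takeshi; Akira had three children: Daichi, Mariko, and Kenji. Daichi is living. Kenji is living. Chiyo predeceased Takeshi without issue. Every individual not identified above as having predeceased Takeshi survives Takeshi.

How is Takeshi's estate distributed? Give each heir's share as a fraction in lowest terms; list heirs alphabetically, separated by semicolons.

There is no surviving spouse, so the entire estate passes to Takeshi's descendants per stirpes.
Chiyo left no surviving issue, so that branch lapses and is disregarded.
The estate is divided into 2 equal shares of 1/2 among Junko, Emiko.
Junko predeceased; the 1/2 allotted to Junko's branch passes to Junko's issue by representation.
The 1/2 is divided into 4 equal shares of 1/8 among Satoshi, Sachiko, Yori, Hana.
Satoshi is living and takes 1/8.
Sachiko is living and takes 1/8.
Yori is living and takes 1/8.
Hana is living and takes 1/8.
Emiko predeceased; the 1/2 allotted to Emiko's branch passes to Emiko's issue by representation.
The 1/2 is divided into 2 equal shares of 1/4 among Midori, Akira.
Midori is living and takes 1/4.
Akira predeceased; the 1/4 allotted to Akira's branch passes to Akira's issue by representation.
The 1/4 is divided into 3 equal shares of 1/12 among Daichi, Mariko, Kenji.
Daichi is living and takes 1/12.
Mariko is living and takes 1/12.
Kenji is living and takes 1/12.

Daichi 1/12; Hana 1/8; Kenji 1/12; Mariko 1/12; Midori 1/4; Sachiko 1/8; Satoshi 1/8; Yori 1/8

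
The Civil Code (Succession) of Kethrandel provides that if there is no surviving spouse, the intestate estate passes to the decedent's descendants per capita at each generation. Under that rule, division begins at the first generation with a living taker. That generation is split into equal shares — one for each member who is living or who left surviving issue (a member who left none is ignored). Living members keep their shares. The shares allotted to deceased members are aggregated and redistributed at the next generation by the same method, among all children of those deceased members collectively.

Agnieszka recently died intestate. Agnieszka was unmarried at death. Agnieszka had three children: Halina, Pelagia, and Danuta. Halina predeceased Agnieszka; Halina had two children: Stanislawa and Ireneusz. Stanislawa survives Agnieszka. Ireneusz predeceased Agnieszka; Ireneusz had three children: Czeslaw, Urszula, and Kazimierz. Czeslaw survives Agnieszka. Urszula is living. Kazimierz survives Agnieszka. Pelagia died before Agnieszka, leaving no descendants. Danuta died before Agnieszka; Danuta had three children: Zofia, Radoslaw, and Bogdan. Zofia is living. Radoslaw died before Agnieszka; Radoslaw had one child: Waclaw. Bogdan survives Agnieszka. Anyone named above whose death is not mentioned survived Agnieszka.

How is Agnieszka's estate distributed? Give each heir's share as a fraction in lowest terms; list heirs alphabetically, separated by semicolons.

Bogdan 1/5; Czeslaw 1/10; Kazimierz 1/10; Stanislawa 1/5; Urszula 1/10; Waclaw 1/10; Zofia 1/5

There is no surviving spouse, so the entire estate passes to Agnieszka's descendants per capita at each generation.
No one at generation 1 (Halina, Danuta) is living; moving to the next generation.
At generation 2 (Stanislawa, Ireneusz, Zofia, Radoslaw, Bogdan) there are 5 shares of (1)/5 = 1/5 each.
Living: Stanislawa, Zofia, and Bogdan — each takes 1/5.
Deceased: Ireneusz and Radoslaw. Their combined 2/5 is pooled and carried to generation 3.
At generation 3 (Czeslaw, Urszula, Kazimierz, Waclaw) there are 4 shares of (2/5)/4 = 1/10 each.
Living: Czeslaw, Urszula, Kazimierz, and Waclaw — each takes 1/10.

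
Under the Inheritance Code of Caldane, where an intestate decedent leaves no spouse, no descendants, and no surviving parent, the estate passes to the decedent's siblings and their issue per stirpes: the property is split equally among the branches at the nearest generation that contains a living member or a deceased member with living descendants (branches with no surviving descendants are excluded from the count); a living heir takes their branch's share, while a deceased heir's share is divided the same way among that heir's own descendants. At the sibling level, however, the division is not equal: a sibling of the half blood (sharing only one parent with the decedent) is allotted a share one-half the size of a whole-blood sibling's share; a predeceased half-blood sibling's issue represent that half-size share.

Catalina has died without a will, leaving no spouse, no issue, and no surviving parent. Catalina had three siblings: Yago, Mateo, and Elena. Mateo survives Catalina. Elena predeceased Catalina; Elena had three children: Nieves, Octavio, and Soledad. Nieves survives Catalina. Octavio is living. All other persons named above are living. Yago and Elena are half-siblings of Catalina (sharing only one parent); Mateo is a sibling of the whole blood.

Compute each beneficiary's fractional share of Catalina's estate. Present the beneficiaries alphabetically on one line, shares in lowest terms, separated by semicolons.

No spouse, descendants, or parent survives, so the estate passes to Catalina's siblings per stirpes.
Half-blood siblings count for one-half the weight of whole-blood siblings at the initial division.
Dividing 1 in proportion to weights (total weight 2): Yago (weight 1/2) → 1/4; Mateo (weight 1) → 1/2; Elena (weight 1/2) → 1/4.
Yago is living and takes 1/4.
Mateo is living and takes 1/2.
Elena predeceased; the 1/4 allotted to Elena's branch passes to Elena's issue by representation.
The 1/4 is divided into 3 equal shares of 1/12 among Nieves, Octavio, Soledad.
Nieves is living and takes 1/12.
Octavio is living and takes 1/12.
Soledad is living and takes 1/12.

Mateo 1/2; Nieves 1/12; Octavio 1/12; Soledad 1/12; Yago 1/4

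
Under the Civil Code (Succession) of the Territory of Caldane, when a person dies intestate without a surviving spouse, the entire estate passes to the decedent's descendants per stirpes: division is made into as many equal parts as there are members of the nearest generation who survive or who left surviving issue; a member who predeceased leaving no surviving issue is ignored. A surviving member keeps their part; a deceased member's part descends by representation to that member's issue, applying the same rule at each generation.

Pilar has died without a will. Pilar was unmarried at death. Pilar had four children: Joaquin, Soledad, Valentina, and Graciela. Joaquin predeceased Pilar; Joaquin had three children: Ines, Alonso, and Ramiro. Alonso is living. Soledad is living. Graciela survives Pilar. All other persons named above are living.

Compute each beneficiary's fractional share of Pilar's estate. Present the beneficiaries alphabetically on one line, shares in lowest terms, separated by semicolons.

Alonso 1/12; Graciela 1/4; Ines 1/12; Ramiro 1/12; Soledad 1/4; Valentina 1/4

There is no surviving spouse, so the entire estate passes to Pilar's descendants per stirpes.
The estate is divided into 4 equal shares of 1/4 among Joaquin, Soledad, Valentina, Graciela.
Joaquin predeceased; the 1/4 allotted to Joaquin's branch passes to Joaquin's issue by representation.
The 1/4 is divided into 3 equal shares of 1/12 among Ines, Alonso, Ramiro.
Ines is living and takes 1/12.
Alonso is living and takes 1/12.
Ramiro is living and takes 1/12.
Soledad is living and takes 1/4.
Valentina is living and takes 1/4.
Graciela is living and takes 1/4.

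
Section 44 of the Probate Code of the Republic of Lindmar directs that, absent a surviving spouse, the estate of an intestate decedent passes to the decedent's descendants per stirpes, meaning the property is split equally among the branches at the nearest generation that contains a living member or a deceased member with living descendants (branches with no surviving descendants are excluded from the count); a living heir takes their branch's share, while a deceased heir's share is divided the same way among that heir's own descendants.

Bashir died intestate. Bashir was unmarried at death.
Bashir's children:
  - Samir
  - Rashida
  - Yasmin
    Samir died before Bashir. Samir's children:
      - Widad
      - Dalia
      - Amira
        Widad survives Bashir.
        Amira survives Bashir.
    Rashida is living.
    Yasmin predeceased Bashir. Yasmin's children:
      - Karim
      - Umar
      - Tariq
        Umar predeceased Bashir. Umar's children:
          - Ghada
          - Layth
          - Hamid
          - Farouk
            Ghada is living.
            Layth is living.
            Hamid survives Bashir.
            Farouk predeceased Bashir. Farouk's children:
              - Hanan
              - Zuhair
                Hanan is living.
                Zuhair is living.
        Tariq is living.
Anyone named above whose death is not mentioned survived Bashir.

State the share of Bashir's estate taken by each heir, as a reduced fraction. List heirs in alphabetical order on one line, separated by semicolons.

There is no surviving spouse, so the entire estate passes to Bashir's descendants per stirpes.
The estate is divided into 3 equal shares of 1/3 among Samir, Rashida, Yasmin.
Samir predeceased; the 1/3 allotted to Samir's branch passes to Samir's issue by representation.
The 1/3 is divided into 3 equal shares of 1/9 among Widad, Dalia, Amira.
Widad is living and takes 1/9.
Dalia is living and takes 1/9.
Amira is living and takes 1/9.
Rashida is living and takes 1/3.
Yasmin predeceased; the 1/3 allotted to Yasmin's branch passes to Yasmin's issue by representation.
The 1/3 is divided into 3 equal shares of 1/9 among Karim, Umar, Tariq.
Karim is living and takes 1/9.
Umar predeceased; the 1/9 allotted to Umar's branch passes to Umar's issue by representation.
The 1/9 is divided into 4 equal shares of 1/36 among Ghada, Layth, Hamid, Farouk.
Ghada is living and takes 1/36.
Layth is living and takes 1/36.
Hamid is living and takes 1/36.
Farouk predeceased; the 1/36 allotted to Farouk's branch passes to Farouk's issue by representation.
The 1/36 is divided into 2 equal shares of 1/72 among Hanan, Zuhair.
Hanan is living and takes 1/72.
Zuhair is living and takes 1/72.
Tariq is living and takes 1/9.

Amira 1/9; Dalia 1/9; Ghada 1/36; Hamid 1/36; Hanan 1/72; Karim 1/9; Layth 1/36; Rashida 1/3; Tariq 1/9; Widad 1/9; Zuhair 1/72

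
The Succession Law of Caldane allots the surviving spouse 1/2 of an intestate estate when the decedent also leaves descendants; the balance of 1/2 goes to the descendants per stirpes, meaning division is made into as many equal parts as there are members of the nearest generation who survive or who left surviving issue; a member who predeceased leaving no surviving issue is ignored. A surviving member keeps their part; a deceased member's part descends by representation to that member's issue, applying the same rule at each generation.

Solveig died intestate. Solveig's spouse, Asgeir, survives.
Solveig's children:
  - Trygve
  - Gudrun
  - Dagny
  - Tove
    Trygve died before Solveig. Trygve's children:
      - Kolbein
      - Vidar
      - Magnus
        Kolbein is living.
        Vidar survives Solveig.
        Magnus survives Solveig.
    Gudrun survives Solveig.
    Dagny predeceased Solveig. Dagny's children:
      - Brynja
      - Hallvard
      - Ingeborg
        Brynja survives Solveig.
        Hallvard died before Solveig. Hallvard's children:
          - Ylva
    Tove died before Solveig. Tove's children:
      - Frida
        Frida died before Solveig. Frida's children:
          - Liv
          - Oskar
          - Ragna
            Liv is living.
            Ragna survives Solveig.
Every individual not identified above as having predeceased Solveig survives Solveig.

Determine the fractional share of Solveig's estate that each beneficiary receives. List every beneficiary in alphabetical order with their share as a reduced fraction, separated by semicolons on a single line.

Asgeir, as surviving spouse, takes 1/2.
The remaining 1/2 passes to Solveig's descendants per stirpes.
The 1/2 is divided into 4 equal shares of 1/8 among Trygve, Gudrun, Dagny, Tove.
Trygve predeceased; the 1/8 allotted to Trygve's branch passes to Trygve's issue by representation.
The 1/8 is divided into 3 equal shares of 1/24 among Kolbein, Vidar, Magnus.
Kolbein is living and takes 1/24.
Vidar is living and takes 1/24.
Magnus is living and takes 1/24.
Gudrun is living and takes 1/8.
Dagny predeceased; the 1/8 allotted to Dagny's branch passes to Dagny's issue by representation.
The 1/8 is divided into 3 equal shares of 1/24 among Brynja, Hallvard, Ingeborg.
Brynja is living and takes 1/24.
Hallvard predeceased; the 1/24 allotted to Hallvard's branch passes to Hallvard's issue by representation.
Ylva is the sole taker at this level and receives the full 1/24.
Ingeborg is living and takes 1/24.
Tove predeceased; the 1/8 allotted to Tove's branch passes to Tove's issue by representation.
Frida's line is the sole branch at this level, so the full 1/8 passes to Frida's issue by representation.
The 1/8 is divided into 3 equal shares of 1/24 among Liv, Oskar, Ragna.
Liv is living and takes 1/24.
Oskar is living and takes 1/24.
Ragna is living and takes 1/24.

Asgeir 1/2; Brynja 1/24; Gudrun 1/8; Ingeborg 1/24; Kolbein 1/24; Liv 1/24; Magnus 1/24; Oskar 1/24; Ragna 1/24; Vidar 1/24; Ylva 1/24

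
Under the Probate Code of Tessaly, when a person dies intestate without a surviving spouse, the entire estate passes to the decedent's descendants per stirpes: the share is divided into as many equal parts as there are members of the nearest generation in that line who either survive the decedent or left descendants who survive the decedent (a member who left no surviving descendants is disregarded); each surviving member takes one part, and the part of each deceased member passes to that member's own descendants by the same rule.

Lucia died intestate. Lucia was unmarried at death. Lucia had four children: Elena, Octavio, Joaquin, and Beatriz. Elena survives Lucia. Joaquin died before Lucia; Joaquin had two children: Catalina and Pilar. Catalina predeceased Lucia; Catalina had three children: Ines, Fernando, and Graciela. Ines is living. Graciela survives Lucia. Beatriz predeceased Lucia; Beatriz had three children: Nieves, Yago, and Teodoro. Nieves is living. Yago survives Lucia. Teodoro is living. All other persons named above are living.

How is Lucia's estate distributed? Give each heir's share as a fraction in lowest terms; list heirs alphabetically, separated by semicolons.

There is no surviving spouse, so the entire estate passes to Lucia's descendants per stirpes.
The estate is divided into 4 equal shares of 1/4 among Elena, Octavio, Joaquin, Beatriz.
Elena is living and takes 1/4.
Octavio is living and takes 1/4.
Joaquin predeceased; the 1/4 allotted to Joaquin's branch passes to Joaquin's issue by representation.
The 1/4 is divided into 2 equal shares of 1/8 among Catalina, Pilar.
Catalina predeceased; the 1/8 allotted to Catalina's branch passes to Catalina's issue by representation.
The 1/8 is divided into 3 equal shares of 1/24 among Ines, Fernando, Graciela.
Ines is living and takes 1/24.
Fernando is living and takes 1/24.
Graciela is living and takes 1/24.
Pilar is living and takes 1/8.
Beatriz predeceased; the 1/4 allotted to Beatriz's branch passes to Beatriz's issue by representation.
The 1/4 is divided into 3 equal shares of 1/12 among Nieves, Yago, Teodoro.
Nieves is living and takes 1/12.
Yago is living and takes 1/12.
Teodoro is living and takes 1/12.

Elena 1/4; Fernando 1/24; Graciela 1/24; Ines 1/24; Nieves 1/12; Octavio 1/4; Pilar 1/8; Teodoro 1/12; Yago 1/12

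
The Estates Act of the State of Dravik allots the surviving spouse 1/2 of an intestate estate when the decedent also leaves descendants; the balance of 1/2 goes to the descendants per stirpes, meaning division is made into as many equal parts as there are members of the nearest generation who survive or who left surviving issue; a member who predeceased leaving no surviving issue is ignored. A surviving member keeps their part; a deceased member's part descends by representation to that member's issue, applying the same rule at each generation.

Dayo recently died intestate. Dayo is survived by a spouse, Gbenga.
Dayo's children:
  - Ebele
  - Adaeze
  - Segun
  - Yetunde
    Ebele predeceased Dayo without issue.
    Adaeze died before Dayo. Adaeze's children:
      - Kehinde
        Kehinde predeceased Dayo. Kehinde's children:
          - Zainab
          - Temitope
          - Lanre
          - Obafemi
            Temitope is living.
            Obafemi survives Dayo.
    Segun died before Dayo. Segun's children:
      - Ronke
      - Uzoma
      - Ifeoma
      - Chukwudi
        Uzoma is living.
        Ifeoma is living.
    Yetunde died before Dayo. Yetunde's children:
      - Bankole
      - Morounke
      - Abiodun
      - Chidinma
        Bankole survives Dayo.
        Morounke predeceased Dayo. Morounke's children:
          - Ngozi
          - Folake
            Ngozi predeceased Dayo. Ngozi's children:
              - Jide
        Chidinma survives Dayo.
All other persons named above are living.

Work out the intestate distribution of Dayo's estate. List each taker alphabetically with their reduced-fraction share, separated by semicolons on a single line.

Abiodun 1/24; Bankole 1/24; Chidinma 1/24; Chukwudi 1/24; Folake 1/48; Gbenga 1/2; Ifeoma 1/24; Jide 1/48; Lanre 1/24; Obafemi 1/24; Ronke 1/24; Temitope 1/24; Uzoma 1/24; Zainab 1/24

Gbenga, as surviving spouse, takes 1/2.
The remaining 1/2 passes to Dayo's descendants per stirpes.
Ebele left no surviving issue, so that branch lapses and is disregarded.
The 1/2 is divided into 3 equal shares of 1/6 among Adaeze, Segun, Yetunde.
Adaeze predeceased; the 1/6 allotted to Adaeze's branch passes to Adaeze's issue by representation.
Kehinde's line is the sole branch at this level, so the full 1/6 passes to Kehinde's issue by representation.
The 1/6 is divided into 4 equal shares of 1/24 among Zainab, Temitope, Lanre, Obafemi.
Zainab is living and takes 1/24.
Temitope is living and takes 1/24.
Lanre is living and takes 1/24.
Obafemi is living and takes 1/24.
Segun predeceased; the 1/6 allotted to Segun's branch passes to Segun's issue by representation.
The 1/6 is divided into 4 equal shares of 1/24 among Ronke, Uzoma, Ifeoma, Chukwudi.
Ronke is living and takes 1/24.
Uzoma is living and takes 1/24.
Ifeoma is living and takes 1/24.
Chukwudi is living and takes 1/24.
Yetunde predeceased; the 1/6 allotted to Yetunde's branch passes to Yetunde's issue by representation.
The 1/6 is divided into 4 equal shares of 1/24 among Bankole, Morounke, Abiodun, Chidinma.
Bankole is living and takes 1/24.
Morounke predeceased; the 1/24 allotted to Morounke's branch passes to Morounke's issue by representation.
The 1/24 is divided into 2 equal shares of 1/48 among Ngozi, Folake.
Ngozi predeceased; the 1/48 allotted to Ngozi's branch passes to Ngozi's issue by representation.
Jide is the sole taker at this level and receives the full 1/48.
Folake is living and takes 1/48.
Abiodun is living and takes 1/24.
Chidinma is living and takes 1/24.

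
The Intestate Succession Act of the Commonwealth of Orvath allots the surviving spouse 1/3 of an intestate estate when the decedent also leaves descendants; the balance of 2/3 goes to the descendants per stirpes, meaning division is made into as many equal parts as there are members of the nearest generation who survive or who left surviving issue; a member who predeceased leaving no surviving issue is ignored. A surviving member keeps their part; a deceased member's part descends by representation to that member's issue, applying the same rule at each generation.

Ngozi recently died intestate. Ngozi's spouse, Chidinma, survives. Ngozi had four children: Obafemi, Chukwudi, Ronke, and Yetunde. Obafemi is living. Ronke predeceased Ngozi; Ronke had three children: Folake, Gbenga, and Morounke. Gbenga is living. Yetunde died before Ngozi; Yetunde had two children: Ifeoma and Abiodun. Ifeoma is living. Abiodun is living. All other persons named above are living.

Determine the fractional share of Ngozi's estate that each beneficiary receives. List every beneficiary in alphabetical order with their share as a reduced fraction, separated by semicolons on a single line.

Chidinma, as surviving spouse, takes 1/3.
The remaining 2/3 passes to Ngozi's descendants per stirpes.
The 2/3 is divided into 4 equal shares of 1/6 among Obafemi, Chukwudi, Ronke, Yetunde.
Obafemi is living and takes 1/6.
Chukwudi is living and takes 1/6.
Ronke predeceased; the 1/6 allotted to Ronke's branch passes to Ronke's issue by representation.
The 1/6 is divided into 3 equal shares of 1/18 among Folake, Gbenga, Morounke.
Folake is living and takes 1/18.
Gbenga is living and takes 1/18.
Morounke is living and takes 1/18.
Yetunde predeceased; the 1/6 allotted to Yetunde's branch passes to Yetunde's issue by representation.
The 1/6 is divided into 2 equal shares of 1/12 among Ifeoma, Abiodun.
Ifeoma is living and takes 1/12.
Abiodun is living and takes 1/12.

Abiodun 1/12; Chidinma 1/3; Chukwudi 1/6; Folake 1/18; Gbenga 1/18; Ifeoma 1/12; Morounke 1/18; Obafemi 1/6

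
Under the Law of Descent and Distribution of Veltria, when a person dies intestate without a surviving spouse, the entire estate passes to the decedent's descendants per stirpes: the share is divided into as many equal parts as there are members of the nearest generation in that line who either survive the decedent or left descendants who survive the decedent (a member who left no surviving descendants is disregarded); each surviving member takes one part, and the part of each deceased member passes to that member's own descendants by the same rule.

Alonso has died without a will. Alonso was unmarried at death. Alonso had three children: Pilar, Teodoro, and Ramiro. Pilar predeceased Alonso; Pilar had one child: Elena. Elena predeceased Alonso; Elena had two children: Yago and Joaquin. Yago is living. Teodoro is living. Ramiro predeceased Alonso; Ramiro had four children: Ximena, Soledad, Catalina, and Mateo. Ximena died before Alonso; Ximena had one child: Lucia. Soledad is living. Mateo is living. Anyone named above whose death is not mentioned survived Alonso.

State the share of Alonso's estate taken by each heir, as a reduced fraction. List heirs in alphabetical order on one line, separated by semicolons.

Catalina 1/12; Joaquin 1/6; Lucia 1/12; Mateo 1/12; Soledad 1/12; Teodoro 1/3; Yago 1/6

There is no surviving spouse, so the entire estate passes to Alonso's descendants per stirpes.
The estate is divided into 3 equal shares of 1/3 among Pilar, Teodoro, Ramiro.
Pilar predeceased; the 1/3 allotted to Pilar's branch passes to Pilar's issue by representation.
Elena's line is the sole branch at this level, so the full 1/3 passes to Elena's issue by representation.
The 1/3 is divided into 2 equal shares of 1/6 among Yago, Joaquin.
Yago is living and takes 1/6.
Joaquin is living and takes 1/6.
Teodoro is living and takes 1/3.
Ramiro predeceased; the 1/3 allotted to Ramiro's branch passes to Ramiro's issue by representation.
The 1/3 is divided into 4 equal shares of 1/12 among Ximena, Soledad, Catalina, Mateo.
Ximena predeceased; the 1/12 allotted to Ximena's branch passes to Ximena's issue by representation.
Lucia is the sole taker at this level and receives the full 1/12.
Soledad is living and takes 1/12.
Catalina is living and takes 1/12.
Mateo is living and takes 1/12.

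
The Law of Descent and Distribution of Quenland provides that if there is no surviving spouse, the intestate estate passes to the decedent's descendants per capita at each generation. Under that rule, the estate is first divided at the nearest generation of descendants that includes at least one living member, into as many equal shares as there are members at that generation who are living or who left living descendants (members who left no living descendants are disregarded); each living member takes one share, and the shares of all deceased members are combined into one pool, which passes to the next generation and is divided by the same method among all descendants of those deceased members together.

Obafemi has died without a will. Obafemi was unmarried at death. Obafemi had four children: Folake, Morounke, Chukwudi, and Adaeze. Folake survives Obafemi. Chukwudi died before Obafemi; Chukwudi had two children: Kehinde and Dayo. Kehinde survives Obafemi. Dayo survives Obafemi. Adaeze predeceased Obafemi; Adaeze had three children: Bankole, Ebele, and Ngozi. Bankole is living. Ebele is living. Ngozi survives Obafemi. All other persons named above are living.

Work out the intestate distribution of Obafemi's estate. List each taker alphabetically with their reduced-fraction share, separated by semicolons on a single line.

Bankole 1/10; Dayo 1/10; Ebele 1/10; Folake 1/4; Kehinde 1/10; Morounke 1/4; Ngozi 1/10

There is no surviving spouse, so the entire estate passes to Obafemi's descendants per capita at each generation.
At generation 1 (Folake, Morounke, Chukwudi, Adaeze) there are 4 shares of (1)/4 = 1/4 each.
Living: Folake and Morounke — each takes 1/4.
Deceased: Chukwudi and Adaeze. Their combined 1/2 is pooled and carried to generation 2.
At generation 2 (Kehinde, Dayo, Bankole, Ebele, Ngozi) there are 5 shares of (1/2)/5 = 1/10 each.
Living: Kehinde, Dayo, Bankole, Ebele, and Ngozi — each takes 1/10.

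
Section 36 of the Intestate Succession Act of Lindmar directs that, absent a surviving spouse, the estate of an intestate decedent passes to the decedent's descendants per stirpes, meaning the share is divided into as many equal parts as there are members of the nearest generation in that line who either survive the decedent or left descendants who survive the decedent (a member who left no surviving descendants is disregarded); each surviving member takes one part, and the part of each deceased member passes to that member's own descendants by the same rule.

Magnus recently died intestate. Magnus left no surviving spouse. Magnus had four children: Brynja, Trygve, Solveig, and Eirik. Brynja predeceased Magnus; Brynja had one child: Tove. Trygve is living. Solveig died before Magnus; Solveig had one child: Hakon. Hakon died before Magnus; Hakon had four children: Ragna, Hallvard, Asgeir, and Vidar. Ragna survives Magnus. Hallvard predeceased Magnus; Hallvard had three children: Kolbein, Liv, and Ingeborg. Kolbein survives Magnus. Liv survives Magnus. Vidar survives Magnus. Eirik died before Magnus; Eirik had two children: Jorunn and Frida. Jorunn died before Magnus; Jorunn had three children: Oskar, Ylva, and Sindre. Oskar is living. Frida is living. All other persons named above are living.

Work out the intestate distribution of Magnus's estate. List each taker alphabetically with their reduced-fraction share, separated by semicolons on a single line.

There is no surviving spouse, so the entire estate passes to Magnus's descendants per stirpes.
The estate is divided into 4 equal shares of 1/4 among Brynja, Trygve, Solveig, Eirik.
Brynja predeceased; the 1/4 allotted to Brynja's branch passes to Brynja's issue by representation.
Tove is the sole taker at this level and receives the full 1/4.
Trygve is living and takes 1/4.
Solveig predeceased; the 1/4 allotted to Solveig's branch passes to Solveig's issue by representation.
Hakon's line is the sole branch at this level, so the full 1/4 passes to Hakon's issue by representation.
The 1/4 is divided into 4 equal shares of 1/16 among Ragna, Hallvard, Asgeir, Vidar.
Ragna is living and takes 1/16.
Hallvard predeceased; the 1/16 allotted to Hallvard's branch passes to Hallvard's issue by representation.
The 1/16 is divided into 3 equal shares of 1/48 among Kolbein, Liv, Ingeborg.
Kolbein is living and takes 1/48.
Liv is living and takes 1/48.
Ingeborg is living and takes 1/48.
Asgeir is living and takes 1/16.
Vidar is living and takes 1/16.
Eirik predeceased; the 1/4 allotted to Eirik's branch passes to Eirik's issue by representation.
The 1/4 is divided into 2 equal shares of 1/8 among Jorunn, Frida.
Jorunn predeceased; the 1/8 allotted to Jorunn's branch passes to Jorunn's issue by representation.
The 1/8 is divided into 3 equal shares of 1/24 among Oskar, Ylva, Sindre.
Oskar is living and takes 1/24.
Ylva is living and takes 1/24.
Sindre is living and takes 1/24.
Frida is living and takes 1/8.

Asgeir 1/16; Frida 1/8; Ingeborg 1/48; Kolbein 1/48; Liv 1/48; Oskar 1/24; Ragna 1/16; Sindre 1/24; Tove 1/4; Trygve 1/4; Vidar 1/16; Ylva 1/24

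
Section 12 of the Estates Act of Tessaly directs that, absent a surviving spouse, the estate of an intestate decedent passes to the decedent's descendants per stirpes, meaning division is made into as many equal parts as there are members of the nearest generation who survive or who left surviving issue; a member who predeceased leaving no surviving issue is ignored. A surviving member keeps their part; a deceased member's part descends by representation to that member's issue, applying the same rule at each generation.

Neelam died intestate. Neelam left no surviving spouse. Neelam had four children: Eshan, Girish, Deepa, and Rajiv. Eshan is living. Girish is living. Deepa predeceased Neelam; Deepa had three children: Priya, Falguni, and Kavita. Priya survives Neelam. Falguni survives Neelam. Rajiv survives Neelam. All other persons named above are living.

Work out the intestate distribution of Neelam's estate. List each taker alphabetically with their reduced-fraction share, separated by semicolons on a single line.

There is no surviving spouse, so the entire estate passes to Neelam's descendants per stirpes.
The estate is divided into 4 equal shares of 1/4 among Eshan, Girish, Deepa, Rajiv.
Eshan is living and takes 1/4.
Girish is living and takes 1/4.
Deepa predeceased; the 1/4 allotted to Deepa's branch passes to Deepa's issue by representation.
The 1/4 is divided into 3 equal shares of 1/12 among Priya, Falguni, Kavita.
Priya is living and takes 1/12.
Falguni is living and takes 1/12.
Kavita is living and takes 1/12.
Rajiv is living and takes 1/4.

Eshan 1/4; Falguni 1/12; Girish 1/4; Kavita 1/12; Priya 1/12; Rajiv 1/4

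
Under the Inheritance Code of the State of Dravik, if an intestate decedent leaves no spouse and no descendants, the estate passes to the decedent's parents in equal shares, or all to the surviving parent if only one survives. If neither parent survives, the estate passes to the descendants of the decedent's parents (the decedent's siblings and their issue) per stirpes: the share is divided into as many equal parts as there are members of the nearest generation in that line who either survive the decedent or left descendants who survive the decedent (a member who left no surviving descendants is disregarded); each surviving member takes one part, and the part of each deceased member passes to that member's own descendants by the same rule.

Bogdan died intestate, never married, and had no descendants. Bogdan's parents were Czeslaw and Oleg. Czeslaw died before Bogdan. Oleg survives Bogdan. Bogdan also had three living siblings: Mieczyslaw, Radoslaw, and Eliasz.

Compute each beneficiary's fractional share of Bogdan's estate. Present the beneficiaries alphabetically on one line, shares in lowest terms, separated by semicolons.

Only one parent, Oleg, survives, so Oleg takes the entire estate. The siblings take nothing because a surviving parent has priority.

Oleg 1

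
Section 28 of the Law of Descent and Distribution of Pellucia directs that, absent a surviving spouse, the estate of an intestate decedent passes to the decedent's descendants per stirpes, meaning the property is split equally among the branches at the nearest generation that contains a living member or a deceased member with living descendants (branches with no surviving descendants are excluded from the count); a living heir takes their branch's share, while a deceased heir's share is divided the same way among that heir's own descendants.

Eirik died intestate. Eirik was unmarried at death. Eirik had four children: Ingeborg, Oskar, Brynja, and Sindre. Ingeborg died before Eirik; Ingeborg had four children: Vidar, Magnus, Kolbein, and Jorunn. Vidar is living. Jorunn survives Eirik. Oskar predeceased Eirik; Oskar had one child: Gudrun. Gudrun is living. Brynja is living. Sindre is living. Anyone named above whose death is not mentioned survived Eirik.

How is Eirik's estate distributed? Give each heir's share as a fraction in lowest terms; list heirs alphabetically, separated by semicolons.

Brynja 1/4; Gudrun 1/4; Jorunn 1/16; Kolbein 1/16; Magnus 1/16; Sindre 1/4; Vidar 1/16

There is no surviving spouse, so the entire estate passes to Eirik's descendants per stirpes.
The estate is divided into 4 equal shares of 1/4 among Ingeborg, Oskar, Brynja, Sindre.
Ingeborg predeceased; the 1/4 allotted to Ingeborg's branch passes to Ingeborg's issue by representation.
The 1/4 is divided into 4 equal shares of 1/16 among Vidar, Magnus, Kolbein, Jorunn.
Vidar is living and takes 1/16.
Magnus is living and takes 1/16.
Kolbein is living and takes 1/16.
Jorunn is living and takes 1/16.
Oskar predeceased; the 1/4 allotted to Oskar's branch passes to Oskar's issue by representation.
Gudrun is the sole taker at this level and receives the full 1/4.
Brynja is living and takes 1/4.
Sindre is living and takes 1/4.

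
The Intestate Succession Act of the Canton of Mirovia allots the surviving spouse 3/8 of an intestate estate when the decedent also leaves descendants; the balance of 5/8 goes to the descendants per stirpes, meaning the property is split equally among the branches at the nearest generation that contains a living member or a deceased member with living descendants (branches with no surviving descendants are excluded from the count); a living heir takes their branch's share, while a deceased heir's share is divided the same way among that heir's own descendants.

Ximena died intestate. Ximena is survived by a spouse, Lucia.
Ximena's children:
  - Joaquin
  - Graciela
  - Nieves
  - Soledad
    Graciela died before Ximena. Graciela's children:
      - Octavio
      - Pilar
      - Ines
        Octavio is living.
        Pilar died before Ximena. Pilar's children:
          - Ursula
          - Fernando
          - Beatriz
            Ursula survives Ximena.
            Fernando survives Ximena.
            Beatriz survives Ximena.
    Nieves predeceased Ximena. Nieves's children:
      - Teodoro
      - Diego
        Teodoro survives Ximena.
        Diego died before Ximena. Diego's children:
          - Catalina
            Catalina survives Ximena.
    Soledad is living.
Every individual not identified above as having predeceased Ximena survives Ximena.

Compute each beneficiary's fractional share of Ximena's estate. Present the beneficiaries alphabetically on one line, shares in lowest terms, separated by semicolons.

Lucia, as surviving spouse, takes 3/8.
The remaining 5/8 passes to Ximena's descendants per stirpes.
The 5/8 is divided into 4 equal shares of 5/32 among Joaquin, Graciela, Nieves, Soledad.
Joaquin is living and takes 5/32.
Graciela predeceased; the 5/32 allotted to Graciela's branch passes to Graciela's issue by representation.
The 5/32 is divided into 3 equal shares of 5/96 among Octavio, Pilar, Ines.
Octavio is living and takes 5/96.
Pilar predeceased; the 5/96 allotted to Pilar's branch passes to Pilar's issue by representation.
The 5/96 is divided into 3 equal shares of 5/288 among Ursula, Fernando, Beatriz.
Ursula is living and takes 5/288.
Fernando is living and takes 5/288.
Beatriz is living and takes 5/288.
Ines is living and takes 5/96.
Nieves predeceased; the 5/32 allotted to Nieves's branch passes to Nieves's issue by representation.
The 5/32 is divided into 2 equal shares of 5/64 among Teodoro, Diego.
Teodoro is living and takes 5/64.
Diego predeceased; the 5/64 allotted to Diego's branch passes to Diego's issue by representation.
Catalina is the sole taker at this level and receives the full 5/64.
Soledad is living and takes 5/32.

Beatriz 5/288; Catalina 5/64; Fernando 5/288; Ines 5/96; Joaquin 5/32; Lucia 3/8; Octavio 5/96; Soledad 5/32; Teodoro 5/64; Ursula 5/288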